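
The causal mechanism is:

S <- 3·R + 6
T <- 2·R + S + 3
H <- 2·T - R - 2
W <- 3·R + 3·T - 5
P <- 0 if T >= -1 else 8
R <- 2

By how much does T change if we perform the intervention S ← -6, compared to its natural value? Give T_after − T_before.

The intervention breaks the incoming arrows to S: S <- 3·R + 6 no longer applies, and S = -6.
T = 2·R + S + 3  [with R=2, S=-6]  = 1
Without intervention: S = 3·R + 6  [with R=2]  = 12; T = 2·R + S + 3  [with R=2, S=12]  = 19.
Change = 1 − 19 = -18.

-18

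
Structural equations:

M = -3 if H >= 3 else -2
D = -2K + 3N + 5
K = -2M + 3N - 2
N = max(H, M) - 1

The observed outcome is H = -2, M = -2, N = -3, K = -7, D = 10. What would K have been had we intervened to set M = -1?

Under do(M=-1), the mechanism M = -3 if H >= 3 else -2 is discarded; M is fixed at -1.
N = max(H, M) - 1  [with H=-2, M=-1]  = -2
K = -2M + 3N - 2  [with M=-1, N=-2]  = -6

-6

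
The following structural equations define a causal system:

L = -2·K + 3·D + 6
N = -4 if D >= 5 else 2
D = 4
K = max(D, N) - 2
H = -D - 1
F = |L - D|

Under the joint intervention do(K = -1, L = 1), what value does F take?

The joint intervention fixes K = -1, L = 1, removing each variable's own equation.
F = |L - D|  [with L=1, D=4]  = 3

3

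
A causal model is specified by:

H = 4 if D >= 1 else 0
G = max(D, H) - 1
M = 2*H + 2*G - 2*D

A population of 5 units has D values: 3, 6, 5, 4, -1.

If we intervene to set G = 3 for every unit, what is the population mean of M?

The intervention sets G=3 in all 5 units regardless of D. Recomputing M per unit gives 8, 2, 4, 6, 8; average 5.6.

5.6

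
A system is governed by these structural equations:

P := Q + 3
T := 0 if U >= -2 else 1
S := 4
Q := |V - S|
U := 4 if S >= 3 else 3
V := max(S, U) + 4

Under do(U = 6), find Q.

6

Under do(U=6), the mechanism U := 4 if S >= 3 else 3 is discarded; U is fixed at 6.
V = max(S, U) + 4  [with S=4, U=6]  = 10
Q = |V - S|  [with V=10, S=4]  = 6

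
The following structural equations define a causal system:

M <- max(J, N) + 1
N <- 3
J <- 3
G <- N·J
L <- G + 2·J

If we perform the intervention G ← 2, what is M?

Under do(G=2), the mechanism G <- N·J is discarded; G is fixed at 2.
Since M is not a descendant of the intervened variable, it is unaffected.
M = max(J, N) + 1  [with J=3, N=3]  = 4

4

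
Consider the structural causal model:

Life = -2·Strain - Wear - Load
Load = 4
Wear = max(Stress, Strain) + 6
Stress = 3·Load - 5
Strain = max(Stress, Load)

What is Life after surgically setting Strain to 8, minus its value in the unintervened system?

-3

do(Strain=8) replaces the equation Strain = max(Stress, Load) with the constant Strain = 8.
Stress = 3·Load - 5  [with Load=4]  = 7
Wear = max(Stress, Strain) + 6  [with Stress=7, Strain=8]  = 14
Life = -2·Strain - Wear - Load  [with Strain=8, Wear=14, Load=4]  = -34
Without intervention: Stress = 3·Load - 5  [with Load=4]  = 7; Strain = max(Stress, Load)  [with Stress=7, Load=4]  = 7; Wear = max(Stress, Strain) + 6  [with Stress=7, Strain=7]  = 13; Life = -2·Strain - Wear - Load  [with Strain=7, Wear=13, Load=4]  = -31.
Change = -34 − (-31) = -3.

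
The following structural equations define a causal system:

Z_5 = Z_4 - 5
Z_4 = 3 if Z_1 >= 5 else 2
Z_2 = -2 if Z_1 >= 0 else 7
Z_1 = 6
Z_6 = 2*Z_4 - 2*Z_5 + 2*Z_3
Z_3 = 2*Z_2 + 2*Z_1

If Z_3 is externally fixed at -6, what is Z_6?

-2

The intervention breaks the incoming arrows to Z_3: Z_3 = 2*Z_2 + 2*Z_1 no longer applies, and Z_3 = -6.
Z_4 = 3 if Z_1 >= 5 else 2  [with Z_1=6]  = 3
Z_5 = Z_4 - 5  [with Z_4=3]  = -2
Z_6 = 2*Z_4 - 2*Z_5 + 2*Z_3  [with Z_4=3, Z_5=-2, Z_3=-6]  = -2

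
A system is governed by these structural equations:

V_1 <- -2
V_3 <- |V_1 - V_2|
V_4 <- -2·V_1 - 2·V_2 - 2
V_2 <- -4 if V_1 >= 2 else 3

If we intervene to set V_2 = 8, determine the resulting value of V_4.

Under do(V_2=8), the mechanism V_2 <- -4 if V_1 >= 2 else 3 is discarded; V_2 is fixed at 8.
V_4 = -2·V_1 - 2·V_2 - 2  [with V_1=-2, V_2=8]  = -14

-14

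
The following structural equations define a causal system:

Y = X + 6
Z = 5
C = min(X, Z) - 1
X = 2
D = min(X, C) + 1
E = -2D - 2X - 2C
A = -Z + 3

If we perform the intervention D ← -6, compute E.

6

Under do(D=-6), the mechanism D = min(X, C) + 1 is discarded; D is fixed at -6.
C = min(X, Z) - 1  [with X=2, Z=5]  = 1
E = -2D - 2X - 2C  [with D=-6, X=2, C=1]  = 6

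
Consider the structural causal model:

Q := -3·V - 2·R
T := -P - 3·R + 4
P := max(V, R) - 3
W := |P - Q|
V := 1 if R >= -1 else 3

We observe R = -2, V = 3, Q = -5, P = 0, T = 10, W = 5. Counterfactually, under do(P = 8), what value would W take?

13

Under do(P=8), the mechanism P := max(V, R) - 3 is discarded; P is fixed at 8.
V = 1 if R >= -1 else 3  [with R=-2]  = 3
Q = -3·V - 2·R  [with V=3, R=-2]  = -5
W = |P - Q|  [with P=8, Q=-5]  = 13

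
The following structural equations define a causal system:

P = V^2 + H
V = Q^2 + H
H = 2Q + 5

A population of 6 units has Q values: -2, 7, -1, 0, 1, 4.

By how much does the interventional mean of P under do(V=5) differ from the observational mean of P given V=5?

Every unit gets V=5 under the intervention. P values become 26, 44, 28, 30, 32, 38; E[P|do(V=5)] = 33.
Observing V=5 restricts to units where V's equation naturally yields 5: Q ∈ {-2, 0}. In that subpopulation P = 26, 30, mean 28.
Difference = 33 − 28 = 5.

5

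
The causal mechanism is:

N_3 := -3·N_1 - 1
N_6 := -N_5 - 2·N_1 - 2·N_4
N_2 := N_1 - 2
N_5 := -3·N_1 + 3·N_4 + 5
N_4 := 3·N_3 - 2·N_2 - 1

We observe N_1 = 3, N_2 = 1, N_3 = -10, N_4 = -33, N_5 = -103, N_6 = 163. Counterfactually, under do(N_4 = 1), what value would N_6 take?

Under do(N_4=1), the mechanism N_4 := 3·N_3 - 2·N_2 - 1 is discarded; N_4 is fixed at 1.
N_5 = -3·N_1 + 3·N_4 + 5  [with N_1=3, N_4=1]  = -1
N_6 = -N_5 - 2·N_1 - 2·N_4  [with N_5=-1, N_1=3, N_4=1]  = -7

-7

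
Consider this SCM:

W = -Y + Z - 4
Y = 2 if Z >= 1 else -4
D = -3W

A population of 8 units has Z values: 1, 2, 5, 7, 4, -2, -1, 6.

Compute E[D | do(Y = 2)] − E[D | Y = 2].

4.25

do(Y=2) breaks Y's dependence on Z. With Y=2 fixed, D across the units is 15, 12, 3, -3, 6, 24, 21, 0, mean 9.75.
Observing Y=2 restricts to units where Y's equation naturally yields 2: Z ∈ {1, 2, 5, 7, 4, 6}. In that subpopulation D = 15, 12, 3, -3, 6, 0, mean 5.5.
Difference = 9.75 − 5.5 = 4.25.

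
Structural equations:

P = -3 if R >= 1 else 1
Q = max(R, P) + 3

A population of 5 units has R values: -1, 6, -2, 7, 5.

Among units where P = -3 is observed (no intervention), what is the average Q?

9

Conditioning on P=-3 selects the 3 unit(s) with R ∈ {6, 7, 5}. Their Q values: 9, 10, 8. Mean = 9.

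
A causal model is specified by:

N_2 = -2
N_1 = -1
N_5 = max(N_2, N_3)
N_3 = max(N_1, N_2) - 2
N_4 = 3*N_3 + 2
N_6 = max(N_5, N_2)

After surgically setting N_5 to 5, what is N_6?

5

The intervention breaks the incoming arrows to N_5: N_5 = max(N_2, N_3) no longer applies, and N_5 = 5.
N_6 = max(N_5, N_2)  [with N_5=5, N_2=-2]  = 5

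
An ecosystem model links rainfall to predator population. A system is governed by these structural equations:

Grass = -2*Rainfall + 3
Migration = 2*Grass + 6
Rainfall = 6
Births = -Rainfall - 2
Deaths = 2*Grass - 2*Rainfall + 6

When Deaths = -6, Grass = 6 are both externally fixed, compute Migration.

The joint intervention fixes Deaths = -6, Grass = 6, removing each variable's own equation.
Migration = 2*Grass + 6  [with Grass=6]  = 18

18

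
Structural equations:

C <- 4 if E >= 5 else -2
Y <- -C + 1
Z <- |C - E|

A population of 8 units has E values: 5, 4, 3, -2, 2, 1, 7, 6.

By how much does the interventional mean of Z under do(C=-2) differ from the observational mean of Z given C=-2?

1.65

Under do(C=-2), C's equation is replaced by C=-2 for every unit. Per-unit Z: 7, 6, 5, 0, 4, 3, 9, 8. Mean = 5.25.
Observing C=-2 restricts to units where C's equation naturally yields -2: E ∈ {4, 3, -2, 2, 1}. In that subpopulation Z = 6, 5, 0, 4, 3, mean 3.6.
Difference = 5.25 − 3.6 = 1.65.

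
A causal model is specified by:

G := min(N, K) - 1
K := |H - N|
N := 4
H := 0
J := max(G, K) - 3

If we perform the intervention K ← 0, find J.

do(K=0) replaces the equation K := |H - N| with the constant K = 0.
G = min(N, K) - 1  [with N=4, K=0]  = -1
J = max(G, K) - 3  [with G=-1, K=0]  = -3

-3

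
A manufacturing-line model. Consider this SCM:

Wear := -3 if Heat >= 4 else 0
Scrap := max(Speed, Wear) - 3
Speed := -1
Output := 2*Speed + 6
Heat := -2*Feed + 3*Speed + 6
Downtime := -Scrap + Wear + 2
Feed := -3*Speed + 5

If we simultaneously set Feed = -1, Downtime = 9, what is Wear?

Under do(Feed = -1, Downtime = 9), each intervened variable's structural equation is replaced by its fixed value.
Heat = -2*Feed + 3*Speed + 6  [with Feed=-1, Speed=-1]  = 5
Wear = -3 if Heat >= 4 else 0  [with Heat=5]  = -3

-3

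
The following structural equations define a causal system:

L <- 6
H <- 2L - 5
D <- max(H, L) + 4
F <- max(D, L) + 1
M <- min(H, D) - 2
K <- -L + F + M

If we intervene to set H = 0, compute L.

Under do(H=0), the mechanism H <- 2L - 5 is discarded; H is fixed at 0.
L is not downstream of the intervention, so its value is determined by the original equations.

6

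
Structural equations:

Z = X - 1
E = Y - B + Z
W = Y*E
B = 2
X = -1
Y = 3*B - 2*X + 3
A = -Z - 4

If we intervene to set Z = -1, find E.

do(Z=-1) replaces the equation Z = X - 1 with the constant Z = -1.
Y = 3*B - 2*X + 3  [with B=2, X=-1]  = 11
E = Y - B + Z  [with Y=11, B=2, Z=-1]  = 8

8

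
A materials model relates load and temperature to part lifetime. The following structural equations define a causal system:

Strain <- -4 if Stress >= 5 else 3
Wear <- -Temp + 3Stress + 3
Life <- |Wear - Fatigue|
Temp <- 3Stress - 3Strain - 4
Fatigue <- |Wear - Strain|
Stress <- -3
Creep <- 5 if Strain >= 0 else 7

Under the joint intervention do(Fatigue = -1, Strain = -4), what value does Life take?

4

Setting Fatigue = -1, Strain = -4 by intervention discards those variables' equations.
Temp = 3Stress - 3Strain - 4  [with Stress=-3, Strain=-4]  = -1
Wear = -Temp + 3Stress + 3  [with Temp=-1, Stress=-3]  = -5
Life = |Wear - Fatigue|  [with Wear=-5, Fatigue=-1]  = 4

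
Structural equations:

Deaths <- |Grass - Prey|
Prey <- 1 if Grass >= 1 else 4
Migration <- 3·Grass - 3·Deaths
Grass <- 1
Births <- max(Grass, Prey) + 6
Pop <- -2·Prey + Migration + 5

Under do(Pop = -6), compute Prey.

1

do(Pop=-6) replaces the equation Pop <- -2·Prey + Migration + 5 with the constant Pop = -6.
Prey is not downstream of the intervention, so its value is determined by the original equations.
Prey = 1 if Grass >= 1 else 4  [with Grass=1]  = 1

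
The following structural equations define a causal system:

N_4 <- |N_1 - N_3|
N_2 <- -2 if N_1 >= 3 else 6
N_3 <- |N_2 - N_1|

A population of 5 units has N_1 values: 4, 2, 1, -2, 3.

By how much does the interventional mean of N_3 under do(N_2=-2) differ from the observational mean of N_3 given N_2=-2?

The intervention sets N_2=-2 in all 5 units regardless of N_1. Recomputing N_3 per unit gives 6, 4, 3, 0, 5; average 3.6.
Observing N_2=-2 restricts to units where N_2's equation naturally yields -2: N_1 ∈ {4, 3}. In that subpopulation N_3 = 6, 5, mean 5.5.
Difference = 3.6 − 5.5 = -1.9.

-1.9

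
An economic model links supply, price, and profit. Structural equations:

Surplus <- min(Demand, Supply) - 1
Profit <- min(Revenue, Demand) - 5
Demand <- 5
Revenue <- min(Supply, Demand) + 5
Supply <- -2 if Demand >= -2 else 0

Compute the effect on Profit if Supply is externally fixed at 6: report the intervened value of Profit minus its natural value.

2

Under do(Supply=6), the mechanism Supply <- -2 if Demand >= -2 else 0 is discarded; Supply is fixed at 6.
Revenue = min(Supply, Demand) + 5  [with Supply=6, Demand=5]  = 10
Profit = min(Revenue, Demand) - 5  [with Revenue=10, Demand=5]  = 0
Without intervention: Supply = -2 if Demand >= -2 else 0  [with Demand=5]  = -2; Revenue = min(Supply, Demand) + 5  [with Supply=-2, Demand=5]  = 3; Profit = min(Revenue, Demand) - 5  [with Revenue=3, Demand=5]  = -2.
Change = 0 − (-2) = 2.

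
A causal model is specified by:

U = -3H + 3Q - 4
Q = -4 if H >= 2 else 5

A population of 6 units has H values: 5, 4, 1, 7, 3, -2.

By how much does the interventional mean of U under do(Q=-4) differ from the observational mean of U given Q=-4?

5.25

do(Q=-4) breaks Q's dependence on H. With Q=-4 fixed, U across the units is -31, -28, -19, -37, -25, -10, mean -25.
Conditioning on Q=-4 selects the 4 unit(s) with H ∈ {5, 4, 7, 3}. Their U values: -31, -28, -37, -25. Mean = -30.25.
Difference = -25 − (-30.25) = 5.25.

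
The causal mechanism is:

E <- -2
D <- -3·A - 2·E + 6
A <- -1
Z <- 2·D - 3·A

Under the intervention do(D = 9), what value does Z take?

The intervention breaks the incoming arrows to D: D <- -3·A - 2·E + 6 no longer applies, and D = 9.
Z = 2·D - 3·A  [with D=9, A=-1]  = 21

21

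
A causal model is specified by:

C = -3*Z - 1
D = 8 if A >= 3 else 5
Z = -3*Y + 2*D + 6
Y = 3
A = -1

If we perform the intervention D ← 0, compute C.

8

do(D=0) replaces the equation D = 8 if A >= 3 else 5 with the constant D = 0.
Z = -3*Y + 2*D + 6  [with Y=3, D=0]  = -3
C = -3*Z - 1  [with Z=-3]  = 8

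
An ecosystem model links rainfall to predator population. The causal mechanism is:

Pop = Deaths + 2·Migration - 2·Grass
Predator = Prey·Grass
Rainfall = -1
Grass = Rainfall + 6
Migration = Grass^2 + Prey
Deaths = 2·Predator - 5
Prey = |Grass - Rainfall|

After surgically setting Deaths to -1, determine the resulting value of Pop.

51

Under do(Deaths=-1), the mechanism Deaths = 2·Predator - 5 is discarded; Deaths is fixed at -1.
Grass = Rainfall + 6  [with Rainfall=-1]  = 5
Prey = |Grass - Rainfall|  [with Grass=5, Rainfall=-1]  = 6
Migration = Grass^2 + Prey  [with Grass=5, Prey=6]  = 31
Pop = Deaths + 2·Migration - 2·Grass  [with Deaths=-1, Migration=31, Grass=5]  = 51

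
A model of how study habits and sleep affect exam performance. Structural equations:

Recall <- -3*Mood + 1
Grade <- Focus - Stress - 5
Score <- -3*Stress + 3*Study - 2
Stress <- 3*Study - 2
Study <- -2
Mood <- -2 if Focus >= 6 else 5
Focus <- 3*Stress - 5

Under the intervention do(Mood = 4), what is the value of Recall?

The intervention breaks the incoming arrows to Mood: Mood <- -2 if Focus >= 6 else 5 no longer applies, and Mood = 4.
Recall = -3*Mood + 1  [with Mood=4]  = -11

-11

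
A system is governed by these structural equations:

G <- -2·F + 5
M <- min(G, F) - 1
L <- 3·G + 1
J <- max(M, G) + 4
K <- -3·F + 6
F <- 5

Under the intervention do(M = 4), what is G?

Under do(M=4), the mechanism M <- min(G, F) - 1 is discarded; M is fixed at 4.
Since G is not a descendant of the intervened variable, it is unaffected.
G = -2·F + 5  [with F=5]  = -5

-5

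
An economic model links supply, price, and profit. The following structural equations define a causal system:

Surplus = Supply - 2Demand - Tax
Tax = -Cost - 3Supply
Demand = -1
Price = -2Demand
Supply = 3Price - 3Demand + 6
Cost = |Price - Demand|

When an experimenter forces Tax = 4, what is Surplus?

13

The intervention breaks the incoming arrows to Tax: Tax = -Cost - 3Supply no longer applies, and Tax = 4.
Price = -2Demand  [with Demand=-1]  = 2
Supply = 3Price - 3Demand + 6  [with Price=2, Demand=-1]  = 15
Surplus = Supply - 2Demand - Tax  [with Supply=15, Demand=-1, Tax=4]  = 13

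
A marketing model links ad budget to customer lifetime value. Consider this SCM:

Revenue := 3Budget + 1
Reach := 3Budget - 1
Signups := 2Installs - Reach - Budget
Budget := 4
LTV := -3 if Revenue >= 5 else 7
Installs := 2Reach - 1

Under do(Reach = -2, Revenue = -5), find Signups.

-12

The joint intervention fixes Reach = -2, Revenue = -5, removing each variable's own equation.
Installs = 2Reach - 1  [with Reach=-2]  = -5
Signups = 2Installs - Reach - Budget  [with Installs=-5, Reach=-2, Budget=4]  = -12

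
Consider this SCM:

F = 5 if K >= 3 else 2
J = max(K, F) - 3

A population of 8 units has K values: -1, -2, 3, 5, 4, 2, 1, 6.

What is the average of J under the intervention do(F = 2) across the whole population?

0.25

The intervention sets F=2 in all 8 units regardless of K. Recomputing J per unit gives -1, -1, 0, 2, 1, -1, -1, 3; average 0.25.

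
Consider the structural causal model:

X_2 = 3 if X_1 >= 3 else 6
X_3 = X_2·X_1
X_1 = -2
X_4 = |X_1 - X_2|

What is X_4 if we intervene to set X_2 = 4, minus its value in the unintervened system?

Under do(X_2=4), the mechanism X_2 = 3 if X_1 >= 3 else 6 is discarded; X_2 is fixed at 4.
X_4 = |X_1 - X_2|  [with X_1=-2, X_2=4]  = 6
Without intervention: X_2 = 3 if X_1 >= 3 else 6  [with X_1=-2]  = 6; X_4 = |X_1 - X_2|  [with X_1=-2, X_2=6]  = 8.
Change = 6 − 8 = -2.

-2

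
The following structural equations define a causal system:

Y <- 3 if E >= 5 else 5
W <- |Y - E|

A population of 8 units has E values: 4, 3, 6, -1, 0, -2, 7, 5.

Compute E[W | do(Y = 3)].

The intervention sets Y=3 in all 8 units regardless of E. Recomputing W per unit gives 1, 0, 3, 4, 3, 5, 4, 2; average 2.75.

2.75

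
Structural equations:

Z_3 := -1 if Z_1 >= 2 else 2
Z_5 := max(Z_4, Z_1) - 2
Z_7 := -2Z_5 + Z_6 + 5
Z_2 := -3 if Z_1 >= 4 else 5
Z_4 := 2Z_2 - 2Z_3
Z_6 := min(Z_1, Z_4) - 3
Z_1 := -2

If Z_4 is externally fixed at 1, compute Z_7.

The intervention breaks the incoming arrows to Z_4: Z_4 := 2Z_2 - 2Z_3 no longer applies, and Z_4 = 1.
Z_5 = max(Z_4, Z_1) - 2  [with Z_4=1, Z_1=-2]  = -1
Z_6 = min(Z_1, Z_4) - 3  [with Z_1=-2, Z_4=1]  = -5
Z_7 = -2Z_5 + Z_6 + 5  [with Z_5=-1, Z_6=-5]  = 2

2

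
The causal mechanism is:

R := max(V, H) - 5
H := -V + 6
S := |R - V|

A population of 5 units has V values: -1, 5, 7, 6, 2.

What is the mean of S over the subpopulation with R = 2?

Observing R=2 restricts to units where R's equation naturally yields 2: V ∈ {-1, 7}. In that subpopulation S = 3, 5, mean 4.

4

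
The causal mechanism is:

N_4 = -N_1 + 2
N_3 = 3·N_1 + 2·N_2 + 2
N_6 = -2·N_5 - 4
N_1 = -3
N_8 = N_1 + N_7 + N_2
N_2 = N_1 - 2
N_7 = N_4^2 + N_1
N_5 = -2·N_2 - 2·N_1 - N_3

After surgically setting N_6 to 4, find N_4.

do(N_6=4) replaces the equation N_6 = -2·N_5 - 4 with the constant N_6 = 4.
No directed path runs from N_6 to N_4, so N_4 keeps its natural value.
N_4 = -N_1 + 2  [with N_1=-3]  = 5

5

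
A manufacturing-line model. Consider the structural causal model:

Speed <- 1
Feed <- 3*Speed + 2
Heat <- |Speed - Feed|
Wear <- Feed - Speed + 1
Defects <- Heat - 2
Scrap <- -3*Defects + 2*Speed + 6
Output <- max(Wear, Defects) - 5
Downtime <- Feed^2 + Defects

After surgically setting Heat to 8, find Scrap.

-10

The intervention breaks the incoming arrows to Heat: Heat <- |Speed - Feed| no longer applies, and Heat = 8.
Defects = Heat - 2  [with Heat=8]  = 6
Scrap = -3*Defects + 2*Speed + 6  [with Defects=6, Speed=1]  = -10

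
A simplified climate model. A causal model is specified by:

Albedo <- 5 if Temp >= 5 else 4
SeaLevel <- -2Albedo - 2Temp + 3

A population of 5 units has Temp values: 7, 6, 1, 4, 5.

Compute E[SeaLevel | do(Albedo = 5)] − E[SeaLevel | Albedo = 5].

Under do(Albedo=5), Albedo's equation is replaced by Albedo=5 for every unit. Per-unit SeaLevel: -21, -19, -9, -15, -17. Mean = -16.2.
E[SeaLevel|Albedo=5] averages over only the 3 units with Albedo=5 (Temp = 7, 6, 5): SeaLevel = -21, -19, -17, mean -19.
Difference = -16.2 − (-19) = 2.8.

2.8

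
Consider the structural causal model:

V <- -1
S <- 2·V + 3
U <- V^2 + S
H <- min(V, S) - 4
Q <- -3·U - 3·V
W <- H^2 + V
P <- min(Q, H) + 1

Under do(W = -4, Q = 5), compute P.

-4

Setting W = -4, Q = 5 by intervention discards those variables' equations.
S = 2·V + 3  [with V=-1]  = 1
H = min(V, S) - 4  [with V=-1, S=1]  = -5
P = min(Q, H) + 1  [with Q=5, H=-5]  = -4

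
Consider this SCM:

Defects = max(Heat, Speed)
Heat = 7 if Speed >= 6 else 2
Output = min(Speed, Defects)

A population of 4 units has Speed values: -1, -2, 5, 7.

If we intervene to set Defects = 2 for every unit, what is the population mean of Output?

Every unit gets Defects=2 under the intervention. Output values become -1, -2, 2, 2; E[Output|do(Defects=2)] = 0.25.

0.25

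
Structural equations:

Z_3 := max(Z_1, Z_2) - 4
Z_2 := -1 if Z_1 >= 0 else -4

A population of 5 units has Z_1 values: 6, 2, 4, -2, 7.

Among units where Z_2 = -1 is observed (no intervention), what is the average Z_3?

0.75

Observing Z_2=-1 restricts to units where Z_2's equation naturally yields -1: Z_1 ∈ {6, 2, 4, 7}. In that subpopulation Z_3 = 2, -2, 0, 3, mean 0.75.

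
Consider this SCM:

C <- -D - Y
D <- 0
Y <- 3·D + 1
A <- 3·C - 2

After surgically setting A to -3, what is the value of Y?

1

The intervention breaks the incoming arrows to A: A <- 3·C - 2 no longer applies, and A = -3.
Since Y is not a descendant of the intervened variable, it is unaffected.
Y = 3·D + 1  [with D=0]  = 1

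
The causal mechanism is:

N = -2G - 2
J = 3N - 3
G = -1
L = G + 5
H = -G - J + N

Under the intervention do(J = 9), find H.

The intervention breaks the incoming arrows to J: J = 3N - 3 no longer applies, and J = 9.
N = -2G - 2  [with G=-1]  = 0
H = -G - J + N  [with G=-1, J=9, N=0]  = -8

-8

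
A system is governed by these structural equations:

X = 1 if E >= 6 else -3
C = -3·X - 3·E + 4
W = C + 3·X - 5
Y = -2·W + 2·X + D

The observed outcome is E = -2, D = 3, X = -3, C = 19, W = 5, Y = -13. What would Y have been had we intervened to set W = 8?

The intervention breaks the incoming arrows to W: W = C + 3·X - 5 no longer applies, and W = 8.
X = 1 if E >= 6 else -3  [with E=-2]  = -3
Y = -2·W + 2·X + D  [with W=8, X=-3, D=3]  = -19

-19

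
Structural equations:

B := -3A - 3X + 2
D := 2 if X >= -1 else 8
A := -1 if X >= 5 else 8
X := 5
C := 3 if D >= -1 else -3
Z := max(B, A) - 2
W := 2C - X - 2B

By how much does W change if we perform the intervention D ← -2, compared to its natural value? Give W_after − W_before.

Under do(D=-2), the mechanism D := 2 if X >= -1 else 8 is discarded; D is fixed at -2.
A = -1 if X >= 5 else 8  [with X=5]  = -1
B = -3A - 3X + 2  [with A=-1, X=5]  = -10
C = 3 if D >= -1 else -3  [with D=-2]  = -3
W = 2C - X - 2B  [with C=-3, X=5, B=-10]  = 9
Without intervention: A = -1 if X >= 5 else 8  [with X=5]  = -1; B = -3A - 3X + 2  [with A=-1, X=5]  = -10; D = 2 if X >= -1 else 8  [with X=5]  = 2; C = 3 if D >= -1 else -3  [with D=2]  = 3; W = 2C - X - 2B  [with C=3, X=5, B=-10]  = 21.
Change = 9 − 21 = -12.

-12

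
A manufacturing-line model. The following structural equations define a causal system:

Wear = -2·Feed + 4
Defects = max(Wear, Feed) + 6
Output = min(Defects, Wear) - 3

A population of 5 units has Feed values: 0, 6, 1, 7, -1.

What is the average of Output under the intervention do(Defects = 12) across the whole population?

Every unit gets Defects=12 under the intervention. Output values become 1, -11, -1, -13, 3; E[Output|do(Defects=12)] = -4.2.

-4.2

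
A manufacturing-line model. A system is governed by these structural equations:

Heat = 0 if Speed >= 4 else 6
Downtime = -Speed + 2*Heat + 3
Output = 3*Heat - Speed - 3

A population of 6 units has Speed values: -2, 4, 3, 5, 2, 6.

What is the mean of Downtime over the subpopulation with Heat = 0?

Conditioning on Heat=0 selects the 3 unit(s) with Speed ∈ {4, 5, 6}. Their Downtime values: -1, -2, -3. Mean = -2.

-2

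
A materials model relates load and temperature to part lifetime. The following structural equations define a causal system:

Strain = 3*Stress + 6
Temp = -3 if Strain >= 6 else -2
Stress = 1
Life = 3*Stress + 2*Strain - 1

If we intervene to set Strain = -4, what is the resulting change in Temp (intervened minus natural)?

The intervention breaks the incoming arrows to Strain: Strain = 3*Stress + 6 no longer applies, and Strain = -4.
Temp = -3 if Strain >= 6 else -2  [with Strain=-4]  = -2
Without intervention: Strain = 3*Stress + 6  [with Stress=1]  = 9; Temp = -3 if Strain >= 6 else -2  [with Strain=9]  = -3.
Change = -2 − (-3) = 1.

1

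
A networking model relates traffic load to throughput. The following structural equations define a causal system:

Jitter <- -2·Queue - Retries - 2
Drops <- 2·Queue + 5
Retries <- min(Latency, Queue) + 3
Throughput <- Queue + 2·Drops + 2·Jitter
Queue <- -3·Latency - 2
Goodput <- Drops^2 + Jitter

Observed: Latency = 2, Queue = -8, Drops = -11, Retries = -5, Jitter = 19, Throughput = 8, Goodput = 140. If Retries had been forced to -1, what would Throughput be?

Under do(Retries=-1), the mechanism Retries <- min(Latency, Queue) + 3 is discarded; Retries is fixed at -1.
Queue = -3·Latency - 2  [with Latency=2]  = -8
Drops = 2·Queue + 5  [with Queue=-8]  = -11
Jitter = -2·Queue - Retries - 2  [with Queue=-8, Retries=-1]  = 15
Throughput = Queue + 2·Drops + 2·Jitter  [with Queue=-8, Drops=-11, Jitter=15]  = 0

0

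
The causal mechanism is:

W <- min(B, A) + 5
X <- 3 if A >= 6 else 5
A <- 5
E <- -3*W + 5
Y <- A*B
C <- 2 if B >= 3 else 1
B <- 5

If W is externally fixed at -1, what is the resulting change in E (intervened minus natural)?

Under do(W=-1), the mechanism W <- min(B, A) + 5 is discarded; W is fixed at -1.
E = -3*W + 5  [with W=-1]  = 8
Without intervention: W = min(B, A) + 5  [with B=5, A=5]  = 10; E = -3*W + 5  [with W=10]  = -25.
Change = 8 − (-25) = 33.

33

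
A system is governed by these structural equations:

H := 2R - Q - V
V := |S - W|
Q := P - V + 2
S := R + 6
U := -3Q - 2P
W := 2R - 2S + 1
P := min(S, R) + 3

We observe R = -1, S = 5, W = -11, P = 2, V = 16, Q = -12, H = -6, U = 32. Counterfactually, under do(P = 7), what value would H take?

The intervention breaks the incoming arrows to P: P := min(S, R) + 3 no longer applies, and P = 7.
S = R + 6  [with R=-1]  = 5
W = 2R - 2S + 1  [with R=-1, S=5]  = -11
V = |S - W|  [with S=5, W=-11]  = 16
Q = P - V + 2  [with P=7, V=16]  = -7
H = 2R - Q - V  [with R=-1, Q=-7, V=16]  = -11

-11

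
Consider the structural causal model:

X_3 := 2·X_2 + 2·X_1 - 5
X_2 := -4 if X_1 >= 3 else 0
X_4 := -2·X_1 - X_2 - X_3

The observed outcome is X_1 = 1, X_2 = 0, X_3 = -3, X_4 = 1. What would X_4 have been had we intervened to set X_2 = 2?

Under do(X_2=2), the mechanism X_2 := -4 if X_1 >= 3 else 0 is discarded; X_2 is fixed at 2.
X_3 = 2·X_2 + 2·X_1 - 5  [with X_2=2, X_1=1]  = 1
X_4 = -2·X_1 - X_2 - X_3  [with X_1=1, X_2=2, X_3=1]  = -5

-5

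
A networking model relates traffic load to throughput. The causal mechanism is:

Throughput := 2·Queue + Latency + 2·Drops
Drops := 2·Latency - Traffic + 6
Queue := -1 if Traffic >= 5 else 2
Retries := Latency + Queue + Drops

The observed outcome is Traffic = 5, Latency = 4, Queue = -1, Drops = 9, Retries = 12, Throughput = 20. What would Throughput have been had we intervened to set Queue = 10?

42

The intervention breaks the incoming arrows to Queue: Queue := -1 if Traffic >= 5 else 2 no longer applies, and Queue = 10.
Drops = 2·Latency - Traffic + 6  [with Latency=4, Traffic=5]  = 9
Throughput = 2·Queue + Latency + 2·Drops  [with Queue=10, Latency=4, Drops=9]  = 42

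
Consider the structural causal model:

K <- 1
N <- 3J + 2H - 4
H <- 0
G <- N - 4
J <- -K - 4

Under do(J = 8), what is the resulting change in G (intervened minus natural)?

39

do(J=8) replaces the equation J <- -K - 4 with the constant J = 8.
N = 3J + 2H - 4  [with J=8, H=0]  = 20
G = N - 4  [with N=20]  = 16
Without intervention: J = -K - 4  [with K=1]  = -5; N = 3J + 2H - 4  [with J=-5, H=0]  = -19; G = N - 4  [with N=-19]  = -23.
Change = 16 − (-23) = 39.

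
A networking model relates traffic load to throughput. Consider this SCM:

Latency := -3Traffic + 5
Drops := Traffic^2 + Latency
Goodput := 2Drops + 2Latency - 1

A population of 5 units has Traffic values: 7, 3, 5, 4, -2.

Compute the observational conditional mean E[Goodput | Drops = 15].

Observing Drops=15 restricts to units where Drops's equation naturally yields 15: Traffic ∈ {5, -2}. In that subpopulation Goodput = 9, 51, mean 30.

30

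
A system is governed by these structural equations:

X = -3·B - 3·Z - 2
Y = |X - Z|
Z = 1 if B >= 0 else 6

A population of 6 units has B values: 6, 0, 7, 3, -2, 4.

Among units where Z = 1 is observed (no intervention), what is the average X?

-17

Observing Z=1 restricts to units where Z's equation naturally yields 1: B ∈ {6, 0, 7, 3, 4}. In that subpopulation X = -23, -5, -26, -14, -17, mean -17.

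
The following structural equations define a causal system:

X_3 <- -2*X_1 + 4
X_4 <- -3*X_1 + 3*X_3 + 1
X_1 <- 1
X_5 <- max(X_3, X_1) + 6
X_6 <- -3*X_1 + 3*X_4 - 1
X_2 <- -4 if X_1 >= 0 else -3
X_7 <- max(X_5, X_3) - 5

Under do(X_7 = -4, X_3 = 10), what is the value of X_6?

Setting X_7 = -4, X_3 = 10 by intervention discards those variables' equations.
X_4 = -3*X_1 + 3*X_3 + 1  [with X_1=1, X_3=10]  = 28
X_6 = -3*X_1 + 3*X_4 - 1  [with X_1=1, X_4=28]  = 80

80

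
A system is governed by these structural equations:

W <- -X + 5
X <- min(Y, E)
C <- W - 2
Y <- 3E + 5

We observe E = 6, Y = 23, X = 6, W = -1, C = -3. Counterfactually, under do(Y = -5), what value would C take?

8

do(Y=-5) replaces the equation Y <- 3E + 5 with the constant Y = -5.
X = min(Y, E)  [with Y=-5, E=6]  = -5
W = -X + 5  [with X=-5]  = 10
C = W - 2  [with W=10]  = 8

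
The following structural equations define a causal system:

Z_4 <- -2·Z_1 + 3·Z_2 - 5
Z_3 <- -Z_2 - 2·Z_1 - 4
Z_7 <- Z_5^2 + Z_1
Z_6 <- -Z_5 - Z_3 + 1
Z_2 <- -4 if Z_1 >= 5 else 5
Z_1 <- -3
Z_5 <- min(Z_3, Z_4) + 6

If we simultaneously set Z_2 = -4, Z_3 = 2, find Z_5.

-5

Under do(Z_2 = -4, Z_3 = 2), each intervened variable's structural equation is replaced by its fixed value.
Z_4 = -2·Z_1 + 3·Z_2 - 5  [with Z_1=-3, Z_2=-4]  = -11
Z_5 = min(Z_3, Z_4) + 6  [with Z_3=2, Z_4=-11]  = -5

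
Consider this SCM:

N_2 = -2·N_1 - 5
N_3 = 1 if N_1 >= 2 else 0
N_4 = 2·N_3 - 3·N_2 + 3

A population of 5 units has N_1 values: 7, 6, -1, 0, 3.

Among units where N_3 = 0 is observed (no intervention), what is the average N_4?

E[N_4|N_3=0] averages over only the 2 units with N_3=0 (N_1 = -1, 0): N_4 = 12, 18, mean 15.

15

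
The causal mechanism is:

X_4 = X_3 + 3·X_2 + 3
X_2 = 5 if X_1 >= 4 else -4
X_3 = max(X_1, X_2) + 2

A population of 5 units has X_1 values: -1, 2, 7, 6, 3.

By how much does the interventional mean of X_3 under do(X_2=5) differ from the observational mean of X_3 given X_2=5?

Under do(X_2=5), X_2's equation is replaced by X_2=5 for every unit. Per-unit X_3: 7, 7, 9, 8, 7. Mean = 7.6.
Conditioning on X_2=5 selects the 2 unit(s) with X_1 ∈ {7, 6}. Their X_3 values: 9, 8. Mean = 8.5.
Difference = 7.6 − 8.5 = -0.9.

-0.9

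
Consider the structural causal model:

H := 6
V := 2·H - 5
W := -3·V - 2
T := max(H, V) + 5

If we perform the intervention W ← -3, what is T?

12

Under do(W=-3), the mechanism W := -3·V - 2 is discarded; W is fixed at -3.
Since T is not a descendant of the intervened variable, it is unaffected.
V = 2·H - 5  [with H=6]  = 7
T = max(H, V) + 5  [with H=6, V=7]  = 12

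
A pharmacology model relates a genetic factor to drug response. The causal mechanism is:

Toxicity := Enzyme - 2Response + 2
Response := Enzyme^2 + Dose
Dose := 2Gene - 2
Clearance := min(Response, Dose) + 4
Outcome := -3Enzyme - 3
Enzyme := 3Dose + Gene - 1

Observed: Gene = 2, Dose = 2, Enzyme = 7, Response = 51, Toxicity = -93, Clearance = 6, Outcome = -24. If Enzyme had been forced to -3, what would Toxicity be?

do(Enzyme=-3) replaces the equation Enzyme := 3Dose + Gene - 1 with the constant Enzyme = -3.
Dose = 2Gene - 2  [with Gene=2]  = 2
Response = Enzyme^2 + Dose  [with Enzyme=-3, Dose=2]  = 11
Toxicity = Enzyme - 2Response + 2  [with Enzyme=-3, Response=11]  = -23

-23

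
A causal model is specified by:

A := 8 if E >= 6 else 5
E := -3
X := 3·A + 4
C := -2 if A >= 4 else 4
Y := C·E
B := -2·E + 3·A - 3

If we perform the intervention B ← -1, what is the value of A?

5

Under do(B=-1), the mechanism B := -2·E + 3·A - 3 is discarded; B is fixed at -1.
No directed path runs from B to A, so A keeps its natural value.
A = 8 if E >= 6 else 5  [with E=-3]  = 5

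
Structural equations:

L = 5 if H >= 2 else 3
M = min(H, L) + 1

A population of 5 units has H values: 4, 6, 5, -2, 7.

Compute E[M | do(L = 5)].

4.4

The intervention sets L=5 in all 5 units regardless of H. Recomputing M per unit gives 5, 6, 6, -1, 6; average 4.4.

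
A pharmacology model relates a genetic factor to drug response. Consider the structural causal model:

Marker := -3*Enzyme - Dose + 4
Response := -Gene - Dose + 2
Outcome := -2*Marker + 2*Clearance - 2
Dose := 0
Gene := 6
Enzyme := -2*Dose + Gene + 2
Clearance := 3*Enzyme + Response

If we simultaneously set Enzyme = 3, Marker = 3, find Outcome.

Under do(Enzyme = 3, Marker = 3), each intervened variable's structural equation is replaced by its fixed value.
Response = -Gene - Dose + 2  [with Gene=6, Dose=0]  = -4
Clearance = 3*Enzyme + Response  [with Enzyme=3, Response=-4]  = 5
Outcome = -2*Marker + 2*Clearance - 2  [with Marker=3, Clearance=5]  = 2

2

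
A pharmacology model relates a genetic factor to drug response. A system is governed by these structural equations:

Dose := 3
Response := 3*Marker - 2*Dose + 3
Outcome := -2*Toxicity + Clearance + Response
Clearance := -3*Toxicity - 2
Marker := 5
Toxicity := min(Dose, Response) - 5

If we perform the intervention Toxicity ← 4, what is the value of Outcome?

Under do(Toxicity=4), the mechanism Toxicity := min(Dose, Response) - 5 is discarded; Toxicity is fixed at 4.
Response = 3*Marker - 2*Dose + 3  [with Marker=5, Dose=3]  = 12
Clearance = -3*Toxicity - 2  [with Toxicity=4]  = -14
Outcome = -2*Toxicity + Clearance + Response  [with Toxicity=4, Clearance=-14, Response=12]  = -10

-10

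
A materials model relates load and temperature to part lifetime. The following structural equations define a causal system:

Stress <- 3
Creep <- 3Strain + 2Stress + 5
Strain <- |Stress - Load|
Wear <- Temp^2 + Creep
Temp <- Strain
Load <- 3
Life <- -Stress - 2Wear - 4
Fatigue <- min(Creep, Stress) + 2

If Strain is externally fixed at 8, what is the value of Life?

-205

The intervention breaks the incoming arrows to Strain: Strain <- |Stress - Load| no longer applies, and Strain = 8.
Temp = Strain  [with Strain=8]  = 8
Creep = 3Strain + 2Stress + 5  [with Strain=8, Stress=3]  = 35
Wear = Temp^2 + Creep  [with Temp=8, Creep=35]  = 99
Life = -Stress - 2Wear - 4  [with Stress=3, Wear=99]  = -205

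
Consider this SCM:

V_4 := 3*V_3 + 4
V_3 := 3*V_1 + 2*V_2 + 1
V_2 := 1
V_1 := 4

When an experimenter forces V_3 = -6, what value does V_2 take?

1

Under do(V_3=-6), the mechanism V_3 := 3*V_1 + 2*V_2 + 1 is discarded; V_3 is fixed at -6.
Since V_2 is not a descendant of the intervened variable, it is unaffected.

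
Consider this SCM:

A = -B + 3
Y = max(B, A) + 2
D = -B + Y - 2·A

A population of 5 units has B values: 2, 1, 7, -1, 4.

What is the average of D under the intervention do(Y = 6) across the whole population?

2.6

do(Y=6) breaks Y's dependence on B. With Y=6 fixed, D across the units is 2, 1, 7, -1, 4, mean 2.6.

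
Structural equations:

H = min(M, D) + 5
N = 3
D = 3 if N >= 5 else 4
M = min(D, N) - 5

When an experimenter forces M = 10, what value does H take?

The intervention breaks the incoming arrows to M: M = min(D, N) - 5 no longer applies, and M = 10.
D = 3 if N >= 5 else 4  [with N=3]  = 4
H = min(M, D) + 5  [with M=10, D=4]  = 9

9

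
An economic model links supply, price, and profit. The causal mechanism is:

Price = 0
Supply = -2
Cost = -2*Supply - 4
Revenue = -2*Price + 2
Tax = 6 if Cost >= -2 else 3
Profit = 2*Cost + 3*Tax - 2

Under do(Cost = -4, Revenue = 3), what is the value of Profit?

-1

Setting Cost = -4, Revenue = 3 by intervention discards those variables' equations.
Tax = 6 if Cost >= -2 else 3  [with Cost=-4]  = 3
Profit = 2*Cost + 3*Tax - 2  [with Cost=-4, Tax=3]  = -1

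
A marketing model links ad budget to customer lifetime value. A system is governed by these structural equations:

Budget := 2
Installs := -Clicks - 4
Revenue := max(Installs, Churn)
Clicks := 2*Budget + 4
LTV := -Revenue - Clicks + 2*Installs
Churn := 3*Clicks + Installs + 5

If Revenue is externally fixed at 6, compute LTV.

The intervention breaks the incoming arrows to Revenue: Revenue := max(Installs, Churn) no longer applies, and Revenue = 6.
Clicks = 2*Budget + 4  [with Budget=2]  = 8
Installs = -Clicks - 4  [with Clicks=8]  = -12
LTV = -Revenue - Clicks + 2*Installs  [with Revenue=6, Clicks=8, Installs=-12]  = -38

-38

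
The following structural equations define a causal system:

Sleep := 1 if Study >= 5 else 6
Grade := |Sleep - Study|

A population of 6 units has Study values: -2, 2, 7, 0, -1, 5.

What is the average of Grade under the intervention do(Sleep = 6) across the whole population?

4.5

The intervention sets Sleep=6 in all 6 units regardless of Study. Recomputing Grade per unit gives 8, 4, 1, 6, 7, 1; average 4.5.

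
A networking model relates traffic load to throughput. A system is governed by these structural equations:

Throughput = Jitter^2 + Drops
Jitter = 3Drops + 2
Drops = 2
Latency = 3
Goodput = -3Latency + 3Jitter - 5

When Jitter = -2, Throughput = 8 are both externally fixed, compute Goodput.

-20

Setting Jitter = -2, Throughput = 8 by intervention discards those variables' equations.
Goodput = -3Latency + 3Jitter - 5  [with Latency=3, Jitter=-2]  = -20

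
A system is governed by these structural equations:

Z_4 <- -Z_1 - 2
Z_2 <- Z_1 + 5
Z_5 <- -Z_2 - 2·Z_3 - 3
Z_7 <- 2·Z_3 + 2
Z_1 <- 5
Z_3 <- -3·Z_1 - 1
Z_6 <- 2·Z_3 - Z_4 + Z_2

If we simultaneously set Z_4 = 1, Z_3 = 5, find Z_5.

-23

The joint intervention fixes Z_4 = 1, Z_3 = 5, removing each variable's own equation.
Z_2 = Z_1 + 5  [with Z_1=5]  = 10
Z_5 = -Z_2 - 2·Z_3 - 3  [with Z_2=10, Z_3=5]  = -23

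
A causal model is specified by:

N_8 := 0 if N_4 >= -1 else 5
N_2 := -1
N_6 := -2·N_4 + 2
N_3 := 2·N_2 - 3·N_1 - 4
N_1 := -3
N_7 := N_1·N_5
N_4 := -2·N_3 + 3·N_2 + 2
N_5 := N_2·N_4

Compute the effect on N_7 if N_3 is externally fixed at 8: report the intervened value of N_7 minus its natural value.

-30

The intervention breaks the incoming arrows to N_3: N_3 := 2·N_2 - 3·N_1 - 4 no longer applies, and N_3 = 8.
N_4 = -2·N_3 + 3·N_2 + 2  [with N_3=8, N_2=-1]  = -17
N_5 = N_2·N_4  [with N_2=-1, N_4=-17]  = 17
N_7 = N_1·N_5  [with N_1=-3, N_5=17]  = -51
Without intervention: N_3 = 2·N_2 - 3·N_1 - 4  [with N_2=-1, N_1=-3]  = 3; N_4 = -2·N_3 + 3·N_2 + 2  [with N_3=3, N_2=-1]  = -7; N_5 = N_2·N_4  [with N_2=-1, N_4=-7]  = 7; N_7 = N_1·N_5  [with N_1=-3, N_5=7]  = -21.
Change = -51 − (-21) = -30.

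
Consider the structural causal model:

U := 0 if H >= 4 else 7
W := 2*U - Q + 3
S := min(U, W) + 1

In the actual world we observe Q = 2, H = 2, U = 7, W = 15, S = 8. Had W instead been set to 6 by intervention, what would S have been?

7

Intervening sets W = 6 and removes its equation (W := 2*U - Q + 3).
U = 0 if H >= 4 else 7  [with H=2]  = 7
S = min(U, W) + 1  [with U=7, W=6]  = 7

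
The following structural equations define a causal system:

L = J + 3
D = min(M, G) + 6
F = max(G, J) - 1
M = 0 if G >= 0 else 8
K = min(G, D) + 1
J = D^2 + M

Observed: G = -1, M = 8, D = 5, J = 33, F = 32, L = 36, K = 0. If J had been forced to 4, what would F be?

3

Intervening sets J = 4 and removes its equation (J = D^2 + M).
F = max(G, J) - 1  [with G=-1, J=4]  = 3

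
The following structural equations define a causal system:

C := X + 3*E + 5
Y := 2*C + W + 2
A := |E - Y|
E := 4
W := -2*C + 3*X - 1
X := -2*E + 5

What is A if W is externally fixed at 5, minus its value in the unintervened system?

Under do(W=5), the mechanism W := -2*C + 3*X - 1 is discarded; W is fixed at 5.
X = -2*E + 5  [with E=4]  = -3
C = X + 3*E + 5  [with X=-3, E=4]  = 14
Y = 2*C + W + 2  [with C=14, W=5]  = 35
A = |E - Y|  [with E=4, Y=35]  = 31
Without intervention: X = -2*E + 5  [with E=4]  = -3; C = X + 3*E + 5  [with X=-3, E=4]  = 14; W = -2*C + 3*X - 1  [with C=14, X=-3]  = -38; Y = 2*C + W + 2  [with C=14, W=-38]  = -8; A = |E - Y|  [with E=4, Y=-8]  = 12.
Change = 31 − 12 = 19.

19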